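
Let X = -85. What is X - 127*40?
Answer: -5165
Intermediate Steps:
X - 127*40 = -85 - 127*40 = -85 - 5080 = -5165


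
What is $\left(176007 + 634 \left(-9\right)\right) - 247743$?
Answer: $-77442$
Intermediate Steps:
$\left(176007 + 634 \left(-9\right)\right) - 247743 = \left(176007 - 5706\right) - 247743 = 170301 - 247743 = -77442$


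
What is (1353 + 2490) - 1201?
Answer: 2642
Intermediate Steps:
(1353 + 2490) - 1201 = 3843 - 1201 = 2642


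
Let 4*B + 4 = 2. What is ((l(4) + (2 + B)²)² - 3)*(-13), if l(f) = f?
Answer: -7501/16 ≈ -468.81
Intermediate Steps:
B = -½ (B = -1 + (¼)*2 = -1 + ½ = -½ ≈ -0.50000)
((l(4) + (2 + B)²)² - 3)*(-13) = ((4 + (2 - ½)²)² - 3)*(-13) = ((4 + (3/2)²)² - 3)*(-13) = ((4 + 9/4)² - 3)*(-13) = ((25/4)² - 3)*(-13) = (625/16 - 3)*(-13) = (577/16)*(-13) = -7501/16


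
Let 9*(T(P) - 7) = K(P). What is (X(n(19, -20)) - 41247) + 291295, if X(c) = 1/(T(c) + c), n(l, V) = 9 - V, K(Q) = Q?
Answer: 88266953/353 ≈ 2.5005e+5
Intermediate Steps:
T(P) = 7 + P/9
X(c) = 1/(7 + 10*c/9) (X(c) = 1/((7 + c/9) + c) = 1/(7 + 10*c/9))
(X(n(19, -20)) - 41247) + 291295 = (9/(63 + 10*(9 - 1*(-20))) - 41247) + 291295 = (9/(63 + 10*(9 + 20)) - 41247) + 291295 = (9/(63 + 10*29) - 41247) + 291295 = (9/(63 + 290) - 41247) + 291295 = (9/353 - 41247) + 291295 = -14560182/353 + 291295 = 88266953/353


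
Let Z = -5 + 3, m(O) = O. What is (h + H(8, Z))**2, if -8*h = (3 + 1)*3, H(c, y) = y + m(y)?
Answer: 121/4 ≈ 30.250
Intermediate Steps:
Z = -2
H(c, y) = 2*y (H(c, y) = y + y = 2*y)
h = -3/2 (h = -(3 + 1)*3/8 = -3/2 ≈ -1.5000)
(h + H(8, Z))**2 = (-3/2 + 2*(-2))**2 = (-3/2 - 4)**2 = (-11/2)**2 = 121/4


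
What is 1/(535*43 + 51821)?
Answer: 1/74826 ≈ 1.3364e-5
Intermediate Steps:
1/(535*43 + 51821) = 1/(23005 + 51821) = 1/74826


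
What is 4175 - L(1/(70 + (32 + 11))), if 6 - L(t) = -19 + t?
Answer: 468951/113 ≈ 4150.0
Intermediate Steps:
L(t) = 25 - t (L(t) = 6 - (-19 + t) = 6 + (19 - t) = 25 - t)
4175 - L(1/(70 + (32 + 11))) = 4175 - (25 - 1/(70 + (32 + 11))) = 4175 - (25 - 1/(70 + 43)) = 4175 - (25 - 1/113) = 4175 - 1*2824/113 = 4175 - 2824/113 = 468951/113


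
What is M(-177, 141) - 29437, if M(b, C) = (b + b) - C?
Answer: -29932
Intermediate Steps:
M(b, C) = -C + 2*b (M(b, C) = 2*b - C = -C + 2*b)
M(-177, 141) - 29437 = (-1*141 + 2*(-177)) - 29437 = (-141 - 354) - 29437 = -495 - 29437 = -29932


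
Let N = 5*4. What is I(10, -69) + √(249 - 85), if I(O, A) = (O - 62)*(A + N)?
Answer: 2548 + 2*√41 ≈ 2560.8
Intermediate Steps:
N = 20
I(O, A) = (-62 + O)*(20 + A) (I(O, A) = (O - 62)*(A + 20) = (-62 + O)*(20 + A))
I(10, -69) + √(249 - 85) = (-1240 - 62*(-69) + 20*10 - 69*10) + √(249 - 85) = (-1240 + 4278 + 200 - 690) + √164 = 2548 + 2*√41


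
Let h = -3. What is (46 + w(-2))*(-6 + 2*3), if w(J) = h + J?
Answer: 0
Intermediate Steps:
w(J) = -3 + J
(46 + w(-2))*(-6 + 2*3) = (46 + (-3 - 2))*(-6 + 2*3) = (46 - 5)*(-6 + 6) = 41*0 = 0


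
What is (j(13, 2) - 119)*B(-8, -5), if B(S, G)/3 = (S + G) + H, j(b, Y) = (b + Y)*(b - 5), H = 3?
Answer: -30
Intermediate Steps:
j(b, Y) = (-5 + b)*(Y + b) (j(b, Y) = (Y + b)*(-5 + b) = (-5 + b)*(Y + b))
B(S, G) = 9 + 3*G + 3*S (B(S, G) = 3*((S + G) + 3) = 3*((G + S) + 3) = 3*(3 + G + S) = 9 + 3*G + 3*S)
(j(13, 2) - 119)*B(-8, -5) = ((13² - 5*2 - 5*13 + 2*13) - 119)*(9 + 3*(-5) + 3*(-8)) = ((169 - 10 - 65 + 26) - 119)*(9 - 15 - 24) = (120 - 119)*(-30) = 1*(-30) = -30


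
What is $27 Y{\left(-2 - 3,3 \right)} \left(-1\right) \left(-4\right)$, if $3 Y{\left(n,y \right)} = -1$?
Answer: $-36$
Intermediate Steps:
$Y{\left(n,y \right)} = - \frac{1}{3}$ ($Y{\left(n,y \right)} = \frac{1}{3} \left(-1\right) = - \frac{1}{3}$)
$27 Y{\left(-2 - 3,3 \right)} \left(-1\right) \left(-4\right) = 27 \left(- \frac{1}{3}\right) \left(-1\right) \left(-4\right) = 27 \cdot \frac{1}{3} \left(-4\right) = 27 \left(- \frac{4}{3}\right) = -36$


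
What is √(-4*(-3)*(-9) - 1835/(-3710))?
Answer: I*√59188598/742 ≈ 10.368*I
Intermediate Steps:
√(-4*(-3)*(-9) - 1835/(-3710)) = √(12*(-9) - 1835*(-1/3710)) = √(-108 + 367/742) = √(-79769/742) = I*√59188598/742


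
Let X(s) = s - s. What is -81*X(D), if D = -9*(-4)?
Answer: 0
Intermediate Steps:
D = 36
X(s) = 0
-81*X(D) = -81*0 = 0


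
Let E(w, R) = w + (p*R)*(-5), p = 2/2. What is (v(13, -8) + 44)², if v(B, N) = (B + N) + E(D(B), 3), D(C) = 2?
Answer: 1296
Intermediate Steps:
p = 1 (p = 2*(½) = 1)
E(w, R) = w - 5*R (E(w, R) = w + (1*R)*(-5) = w + R*(-5) = w - 5*R)
v(B, N) = -13 + B + N (v(B, N) = (B + N) + (2 - 5*3) = (B + N) + (2 - 15) = (B + N) - 13 = -13 + B + N)
(v(13, -8) + 44)² = ((-13 + 13 - 8) + 44)² = (-8 + 44)² = 36² = 1296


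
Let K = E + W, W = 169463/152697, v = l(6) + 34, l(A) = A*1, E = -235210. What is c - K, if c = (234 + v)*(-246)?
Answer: 25623303319/152697 ≈ 1.6781e+5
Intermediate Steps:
l(A) = A
v = 40 (v = 6 + 34 = 40)
c = -67404 (c = (234 + 40)*(-246) = 274*(-246) = -67404)
W = 169463/152697 (W = 169463*(1/152697) = 169463/152697 ≈ 1.1098)
K = -35915691907/152697 (K = -235210 + 169463/152697 = -35915691907/152697 ≈ -2.3521e+5)
c - K = -67404 - 1*(-35915691907/152697) = -67404 + 35915691907/152697 = 25623303319/152697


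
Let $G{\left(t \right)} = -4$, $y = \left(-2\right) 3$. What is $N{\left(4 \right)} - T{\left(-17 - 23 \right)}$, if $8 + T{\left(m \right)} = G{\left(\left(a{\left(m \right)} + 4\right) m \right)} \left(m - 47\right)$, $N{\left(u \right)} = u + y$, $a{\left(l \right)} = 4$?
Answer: $-342$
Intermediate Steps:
$y = -6$
$N{\left(u \right)} = -6 + u$ ($N{\left(u \right)} = u - 6 = -6 + u$)
$T{\left(m \right)} = 180 - 4 m$ ($T{\left(m \right)} = -8 - 4 \left(m - 47\right) = -8 - 4 \left(-47 + m\right) = -8 - \left(-188 + 4 m\right) = 180 - 4 m$)
$N{\left(4 \right)} - T{\left(-17 - 23 \right)} = \left(-6 + 4\right) - \left(180 - 4 \left(-17 - 23\right)\right) = -2 - \left(180 - 4 \left(-17 - 23\right)\right) = -2 - \left(180 - -160\right) = -2 - \left(180 + 160\right) = -2 - 340 = -342$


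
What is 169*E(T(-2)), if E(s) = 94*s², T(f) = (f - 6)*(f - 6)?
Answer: 65069056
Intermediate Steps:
T(f) = (-6 + f)² (T(f) = (-6 + f)*(-6 + f) = (-6 + f)²)
169*E(T(-2)) = 169*(94*((-6 - 2)²)²) = 169*(94*((-8)²)²) = 169*(94*64²) = 169*(94*4096) = 169*385024 = 65069056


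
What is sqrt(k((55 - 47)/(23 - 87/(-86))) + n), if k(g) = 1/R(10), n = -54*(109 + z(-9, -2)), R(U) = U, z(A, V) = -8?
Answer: I*sqrt(545390)/10 ≈ 73.851*I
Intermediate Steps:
n = -5454 (n = -54*(109 - 8) = -54*101 = -5454)
k(g) = 1/10
sqrt(k((55 - 47)/(23 - 87/(-86))) + n) = sqrt(1/10 - 5454) = sqrt(-54539/10) = I*sqrt(545390)/10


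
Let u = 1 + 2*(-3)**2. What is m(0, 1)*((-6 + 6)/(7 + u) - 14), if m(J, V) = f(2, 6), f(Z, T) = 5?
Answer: -70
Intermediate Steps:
m(J, V) = 5
u = 19 (u = 1 + 2*9 = 1 + 18 = 19)
m(0, 1)*((-6 + 6)/(7 + u) - 14) = 5*((-6 + 6)/(7 + 19) - 14) = 5*(0/26 - 14) = 5*(0*(1/26) - 14) = 5*(0 - 14) = 5*(-14) = -70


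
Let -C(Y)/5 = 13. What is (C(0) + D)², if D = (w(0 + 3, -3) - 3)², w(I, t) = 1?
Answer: 3721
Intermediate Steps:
C(Y) = -65 (C(Y) = -5*13 = -65)
D = 4 (D = (1 - 3)² = (-2)² = 4)
(C(0) + D)² = (-65 + 4)² = (-61)² = 3721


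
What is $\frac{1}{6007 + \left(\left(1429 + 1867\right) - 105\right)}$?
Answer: $\frac{1}{9198} \approx 0.00010872$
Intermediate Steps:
$\frac{1}{6007 + \left(\left(1429 + 1867\right) - 105\right)} = \frac{1}{6007 + \left(3296 - 105\right)} = \frac{1}{6007 + 3191} = \frac{1}{9198}$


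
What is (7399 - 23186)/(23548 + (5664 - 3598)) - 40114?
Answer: -1027495783/25614 ≈ -40115.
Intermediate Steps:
(7399 - 23186)/(23548 + (5664 - 3598)) - 40114 = -15787/(23548 + 2066) - 40114 = -15787/25614 - 40114 = -1027495783/25614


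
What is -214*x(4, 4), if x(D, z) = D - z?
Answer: 0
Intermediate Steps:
-214*x(4, 4) = -214*(4 - 1*4) = -214*(4 - 4) = -214*0 = 0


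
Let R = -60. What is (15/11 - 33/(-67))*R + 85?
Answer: -19435/737 ≈ -26.370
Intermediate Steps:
(15/11 - 33/(-67))*R + 85 = (15/11 - 33/(-67))*(-60) + 85 = (15*(1/11) - 33*(-1/67))*(-60) + 85 = (15/11 + 33/67)*(-60) + 85 = (1368/737)*(-60) + 85 = -82080/737 + 85 = -19435/737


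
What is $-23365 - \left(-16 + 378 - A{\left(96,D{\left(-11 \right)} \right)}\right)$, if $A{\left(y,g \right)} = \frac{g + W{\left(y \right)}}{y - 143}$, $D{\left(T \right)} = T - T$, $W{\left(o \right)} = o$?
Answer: $- \frac{1115265}{47} \approx -23729.0$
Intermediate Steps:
$D{\left(T \right)} = 0$
$A{\left(y,g \right)} = \frac{g + y}{-143 + y}$ ($A{\left(y,g \right)} = \frac{g + y}{y - 143} = \frac{g + y}{-143 + y}$)
$-23365 - \left(-16 + 378 - A{\left(96,D{\left(-11 \right)} \right)}\right) = -23365 - \left(-16 + 378 - \frac{0 + 96}{-143 + 96}\right) = -23365 + \left(\frac{1}{-47} \cdot 96 - \left(-16 + 378\right)\right) = -23365 - \frac{17110}{47} = - \frac{1115265}{47}$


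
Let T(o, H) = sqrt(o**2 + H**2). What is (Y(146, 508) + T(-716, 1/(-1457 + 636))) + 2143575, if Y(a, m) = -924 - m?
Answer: 2142143 + sqrt(345551162897)/821 ≈ 2.1429e+6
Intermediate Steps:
T(o, H) = sqrt(H**2 + o**2)
(Y(146, 508) + T(-716, 1/(-1457 + 636))) + 2143575 = ((-924 - 1*508) + sqrt((1/(-1457 + 636))**2 + (-716)**2)) + 2143575 = ((-924 - 508) + sqrt((1/(-821))**2 + 512656)) + 2143575 = (-1432 + sqrt((-1/821)**2 + 512656)) + 2143575 = (-1432 + sqrt(1/674041 + 512656)) + 2143575 = (-1432 + sqrt(345551162897/674041)) + 2143575 = (-1432 + sqrt(345551162897)/821) + 2143575 = 2142143 + sqrt(345551162897)/821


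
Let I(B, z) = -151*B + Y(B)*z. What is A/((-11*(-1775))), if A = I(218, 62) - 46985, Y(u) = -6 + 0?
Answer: -3211/781 ≈ -4.1114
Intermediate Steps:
Y(u) = -6
I(B, z) = -151*B - 6*z
A = -80275 (A = (-151*218 - 6*62) - 46985 = (-32918 - 372) - 46985 = -33290 - 46985 = -80275)
A/((-11*(-1775))) = -80275/((-11*(-1775))) = -80275/19525 = -80275*1/19525 = -3211/781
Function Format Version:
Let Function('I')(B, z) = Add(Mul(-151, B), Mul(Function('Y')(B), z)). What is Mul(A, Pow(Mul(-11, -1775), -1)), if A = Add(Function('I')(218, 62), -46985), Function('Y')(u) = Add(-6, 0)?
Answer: Rational(-3211, 781) ≈ -4.1114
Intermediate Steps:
Function('Y')(u) = -6
Function('I')(B, z) = Add(Mul(-151, B), Mul(-6, z))
A = -80275 (A = Add(Add(Mul(-151, 218), Mul(-6, 62)), -46985) = Add(Add(-32918, -372), -46985) = Add(-33290, -46985) = -80275)
Mul(A, Pow(Mul(-11, -1775), -1)) = Mul(-80275, Pow(Mul(-11, -1775), -1)) = Mul(-80275, Pow(19525, -1)) = Mul(-80275, Rational(1, 19525)) = Rational(-3211, 781)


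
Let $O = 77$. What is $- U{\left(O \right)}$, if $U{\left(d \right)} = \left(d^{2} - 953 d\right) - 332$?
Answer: $67784$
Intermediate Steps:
$U{\left(d \right)} = -332 + d^{2} - 953 d$
$- U{\left(O \right)} = - (-332 + 77^{2} - 73381) = - (-332 + 5929 - 73381) = \left(-1\right) \left(-67784\right) = 67784$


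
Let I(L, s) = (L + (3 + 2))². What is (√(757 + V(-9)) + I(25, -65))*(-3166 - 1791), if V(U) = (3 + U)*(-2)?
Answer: -4461300 - 4957*√769 ≈ -4.5988e+6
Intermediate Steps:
V(U) = -6 - 2*U
I(L, s) = (5 + L)² (I(L, s) = (L + 5)² = (5 + L)²)
(√(757 + V(-9)) + I(25, -65))*(-3166 - 1791) = (√(757 + (-6 - 2*(-9))) + (5 + 25)²)*(-3166 - 1791) = (√(757 + (-6 + 18)) + 30²)*(-4957) = (√(757 + 12) + 900)*(-4957) = (√769 + 900)*(-4957) = (900 + √769)*(-4957) = -4461300 - 4957*√769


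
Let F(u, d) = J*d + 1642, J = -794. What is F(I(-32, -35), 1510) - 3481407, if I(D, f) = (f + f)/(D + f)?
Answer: -4678705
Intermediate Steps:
I(D, f) = 2*f/(D + f) (I(D, f) = (2*f)/(D + f) = 2*f/(D + f))
F(u, d) = 1642 - 794*d (F(u, d) = -794*d + 1642 = 1642 - 794*d)
F(I(-32, -35), 1510) - 3481407 = (1642 - 794*1510) - 3481407 = (1642 - 1198940) - 3481407 = -1197298 - 3481407 = -4678705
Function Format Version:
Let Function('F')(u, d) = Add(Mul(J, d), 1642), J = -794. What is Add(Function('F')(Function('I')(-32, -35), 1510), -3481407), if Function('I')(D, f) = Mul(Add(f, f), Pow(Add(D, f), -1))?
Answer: -4678705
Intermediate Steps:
Function('I')(D, f) = Mul(2, f, Pow(Add(D, f), -1)) (Function('I')(D, f) = Mul(Mul(2, f), Pow(Add(D, f), -1)) = Mul(2, f, Pow(Add(D, f), -1)))
Function('F')(u, d) = Add(1642, Mul(-794, d)) (Function('F')(u, d) = Add(Mul(-794, d), 1642) = Add(1642, Mul(-794, d)))
Add(Function('F')(Function('I')(-32, -35), 1510), -3481407) = Add(Add(1642, Mul(-794, 1510)), -3481407) = Add(Add(1642, -1198940), -3481407) = Add(-1197298, -3481407) = -4678705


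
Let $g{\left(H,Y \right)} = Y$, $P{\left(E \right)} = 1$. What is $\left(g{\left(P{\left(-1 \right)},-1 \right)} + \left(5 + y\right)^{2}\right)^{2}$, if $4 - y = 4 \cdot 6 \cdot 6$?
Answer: $332114176$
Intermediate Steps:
$y = -140$ ($y = 4 - 4 \cdot 6 \cdot 6 = 4 - 24 \cdot 6 = 4 - 144 = -140$)
$\left(g{\left(P{\left(-1 \right)},-1 \right)} + \left(5 + y\right)^{2}\right)^{2} = \left(-1 + \left(5 - 140\right)^{2}\right)^{2} = \left(-1 + \left(-135\right)^{2}\right)^{2} = \left(-1 + 18225\right)^{2} = 18224^{2} = 332114176$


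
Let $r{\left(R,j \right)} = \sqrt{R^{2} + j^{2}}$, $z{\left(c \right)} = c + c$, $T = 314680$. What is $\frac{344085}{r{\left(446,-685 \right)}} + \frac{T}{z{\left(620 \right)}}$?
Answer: $\frac{7867}{31} + \frac{344085 \sqrt{668141}}{668141} \approx 674.73$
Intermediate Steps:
$z{\left(c \right)} = 2 c$
$\frac{344085}{r{\left(446,-685 \right)}} + \frac{T}{z{\left(620 \right)}} = \frac{344085}{\sqrt{446^{2} + \left(-685\right)^{2}}} + \frac{314680}{2 \cdot 620} = \frac{344085}{\sqrt{198916 + 469225}} + \frac{314680}{1240} = \frac{344085}{\sqrt{668141}} + 314680 \cdot \frac{1}{1240} = 344085 \frac{\sqrt{668141}}{668141} + \frac{7867}{31} = \frac{344085 \sqrt{668141}}{668141} + \frac{7867}{31} = \frac{7867}{31} + \frac{344085 \sqrt{668141}}{668141}$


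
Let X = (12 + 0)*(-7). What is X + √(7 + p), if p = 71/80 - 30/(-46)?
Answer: -84 + √1806995/460 ≈ -81.078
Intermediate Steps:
p = 2833/1840 (p = 71*(1/80) - 30*(-1/46) = 71/80 + 15/23 = 2833/1840 ≈ 1.5397)
X = -84 (X = 12*(-7) = -84)
X + √(7 + p) = -84 + √(7 + 2833/1840) = -84 + √(15713/1840) = -84 + √1806995/460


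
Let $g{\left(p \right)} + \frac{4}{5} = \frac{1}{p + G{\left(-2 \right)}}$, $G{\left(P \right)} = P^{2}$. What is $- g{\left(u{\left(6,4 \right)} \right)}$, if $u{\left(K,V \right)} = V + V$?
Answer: $\frac{43}{60} \approx 0.71667$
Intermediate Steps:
$u{\left(K,V \right)} = 2 V$
$g{\left(p \right)} = - \frac{4}{5} + \frac{1}{4 + p}$ ($g{\left(p \right)} = - \frac{4}{5} + \frac{1}{p + \left(-2\right)^{2}} = - \frac{4}{5} + \frac{1}{p + 4} = - \frac{4}{5} + \frac{1}{4 + p}$)
$- g{\left(u{\left(6,4 \right)} \right)} = - \frac{-11 - 4 \cdot 2 \cdot 4}{5 \left(4 + 2 \cdot 4\right)} = - \frac{-11 - 32}{5 \left(4 + 8\right)} = - \frac{-11 - 32}{5 \cdot 12} = - \frac{-43}{5 \cdot 12} = \left(-1\right) \left(- \frac{43}{60}\right) = \frac{43}{60}$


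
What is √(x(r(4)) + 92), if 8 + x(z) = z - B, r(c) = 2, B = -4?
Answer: 3*√10 ≈ 9.4868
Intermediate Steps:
x(z) = -4 + z (x(z) = -8 + (z - 1*(-4)) = -8 + (z + 4) = -8 + (4 + z) = -4 + z)
√(x(r(4)) + 92) = √((-4 + 2) + 92) = √(-2 + 92) = √90 = 3*√10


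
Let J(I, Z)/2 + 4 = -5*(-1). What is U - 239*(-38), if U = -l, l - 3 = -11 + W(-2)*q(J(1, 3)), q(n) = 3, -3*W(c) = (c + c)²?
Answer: 9106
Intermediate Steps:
W(c) = -4*c²/3 (W(c) = -(c + c)²/3 = -4*c²/3)
J(I, Z) = 2 (J(I, Z) = -8 + 2*(-5*(-1)) = -8 + 2*5 = -8 + 10 = 2)
l = -24 (l = 3 + (-11 - 4/3*(-2)²*3) = 3 + (-11 - 4/3*4*3) = 3 + (-11 - 16/3*3) = 3 + (-11 - 16) = 3 - 27 = -24)
U = 24 (U = -1*(-24) = 24)
U - 239*(-38) = 24 - 239*(-38) = 24 + 9082 = 9106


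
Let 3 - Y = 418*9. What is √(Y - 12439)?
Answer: I*√16198 ≈ 127.27*I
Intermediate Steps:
Y = -3759 (Y = 3 - 418*9 = 3 - 1*3762 = 3 - 3762 = -3759)
√(Y - 12439) = √(-3759 - 12439) = √(-16198) = I*√16198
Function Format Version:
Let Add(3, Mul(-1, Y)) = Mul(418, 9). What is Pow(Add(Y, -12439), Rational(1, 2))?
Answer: Mul(I, Pow(16198, Rational(1, 2))) ≈ Mul(127.27, I)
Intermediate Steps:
Y = -3759 (Y = Add(3, Mul(-1, Mul(418, 9))) = Add(3, Mul(-1, 3762)) = Add(3, -3762) = -3759)
Pow(Add(Y, -12439), Rational(1, 2)) = Pow(Add(-3759, -12439), Rational(1, 2)) = Pow(-16198, Rational(1, 2)) = Mul(I, Pow(16198, Rational(1, 2)))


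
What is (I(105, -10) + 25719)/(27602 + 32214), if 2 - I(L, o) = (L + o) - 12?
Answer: 12819/29908 ≈ 0.42861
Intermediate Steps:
I(L, o) = 14 - L - o (I(L, o) = 2 - ((L + o) - 12) = 2 - (-12 + L + o) = 2 + (12 - L - o) = 14 - L - o)
(I(105, -10) + 25719)/(27602 + 32214) = ((14 - 1*105 - 1*(-10)) + 25719)/(27602 + 32214) = ((14 - 105 + 10) + 25719)/59816 = (-81 + 25719)*(1/59816) = 25638*(1/59816) = 12819/29908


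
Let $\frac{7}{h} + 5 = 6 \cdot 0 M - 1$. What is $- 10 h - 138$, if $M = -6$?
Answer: $- \frac{379}{3} \approx -126.33$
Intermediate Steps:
$h = - \frac{7}{6}$ ($h = \frac{7}{-5 + \left(6 \cdot 0 \left(-6\right) - 1\right)} = \frac{7}{-5 + \left(0 \left(-6\right) + \left(-4 + 3\right)\right)} = \frac{7}{-5 + \left(0 - 1\right)} = \frac{7}{-5 - 1} = \frac{7}{-6} = 7 \left(- \frac{1}{6}\right) = - \frac{7}{6} \approx -1.1667$)
$- 10 h - 138 = \left(-10\right) \left(- \frac{7}{6}\right) - 138 = \frac{35}{3} - 138 = - \frac{379}{3}$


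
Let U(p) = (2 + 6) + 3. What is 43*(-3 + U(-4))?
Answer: 344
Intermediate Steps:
U(p) = 11 (U(p) = 8 + 3 = 11)
43*(-3 + U(-4)) = 43*(-3 + 11) = 43*8 = 344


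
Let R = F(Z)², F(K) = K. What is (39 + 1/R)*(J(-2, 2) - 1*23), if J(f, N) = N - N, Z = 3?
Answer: -8096/9 ≈ -899.56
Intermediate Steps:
J(f, N) = 0
R = 9 (R = 3² = 9)
(39 + 1/R)*(J(-2, 2) - 1*23) = (39 + 1/9)*(0 - 1*23) = (39 + ⅑)*(0 - 23) = (352/9)*(-23) = -8096/9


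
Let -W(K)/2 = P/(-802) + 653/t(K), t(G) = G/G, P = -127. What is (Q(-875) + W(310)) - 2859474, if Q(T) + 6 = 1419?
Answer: -1146606294/401 ≈ -2.8594e+6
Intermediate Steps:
t(G) = 1
Q(T) = 1413 (Q(T) = -6 + 1419 = 1413)
W(K) = -523833/401 (W(K) = -2*(-127/(-802) + 653/1) = -2*(-127*(-1/802) + 653*1) = -2*(127/802 + 653) = -2*523833/802 = -523833/401)
(Q(-875) + W(310)) - 2859474 = (1413 - 523833/401) - 2859474 = 42780/401 - 2859474 = -1146606294/401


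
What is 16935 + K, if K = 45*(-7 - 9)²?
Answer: 28455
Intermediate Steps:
K = 11520 (K = 45*(-16)² = 45*256 = 11520)
16935 + K = 16935 + 11520 = 28455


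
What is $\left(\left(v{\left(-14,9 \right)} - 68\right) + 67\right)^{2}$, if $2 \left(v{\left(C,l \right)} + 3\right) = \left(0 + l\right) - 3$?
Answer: $1$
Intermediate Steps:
$v{\left(C,l \right)} = - \frac{9}{2} + \frac{l}{2}$ ($v{\left(C,l \right)} = -3 + \frac{\left(0 + l\right) - 3}{2} = -3 + \frac{l - 3}{2} = -3 + \frac{-3 + l}{2} = -3 + \left(- \frac{3}{2} + \frac{l}{2}\right) = - \frac{9}{2} + \frac{l}{2}$)
$\left(\left(v{\left(-14,9 \right)} - 68\right) + 67\right)^{2} = \left(\left(\left(- \frac{9}{2} + \frac{1}{2} \cdot 9\right) - 68\right) + 67\right)^{2} = \left(\left(\left(- \frac{9}{2} + \frac{9}{2}\right) - 68\right) + 67\right)^{2} = \left(\left(0 - 68\right) + 67\right)^{2} = \left(-68 + 67\right)^{2} = \left(-1\right)^{2} = 1$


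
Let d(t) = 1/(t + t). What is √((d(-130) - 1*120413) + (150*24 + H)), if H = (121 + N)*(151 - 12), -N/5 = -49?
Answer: I*√1114369165/130 ≈ 256.79*I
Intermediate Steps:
N = 245 (N = -5*(-49) = 245)
H = 50874 (H = (121 + 245)*(151 - 12) = 366*139 = 50874)
d(t) = 1/(2*t)
√((d(-130) - 1*120413) + (150*24 + H)) = √(((½)/(-130) - 1*120413) + (150*24 + 50874)) = √(((½)*(-1/130) - 120413) + (3600 + 50874)) = √((-1/260 - 120413) + 54474) = √(-31307381/260 + 54474) = √(-17144141/260) = I*√1114369165/130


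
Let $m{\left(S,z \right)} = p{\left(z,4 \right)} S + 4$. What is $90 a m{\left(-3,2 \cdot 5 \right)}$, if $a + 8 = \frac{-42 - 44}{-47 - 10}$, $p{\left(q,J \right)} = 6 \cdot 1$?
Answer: $\frac{155400}{19} \approx 8178.9$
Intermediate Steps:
$p{\left(q,J \right)} = 6$
$a = - \frac{370}{57}$ ($a = -8 + \frac{-42 - 44}{-47 - 10} = -8 - \frac{86}{-57} = -8 - - \frac{86}{57} = -8 + \frac{86}{57} = - \frac{370}{57} \approx -6.4912$)
$m{\left(S,z \right)} = 4 + 6 S$ ($m{\left(S,z \right)} = 6 S + 4 = 4 + 6 S$)
$90 a m{\left(-3,2 \cdot 5 \right)} = 90 \left(- \frac{370}{57}\right) \left(4 + 6 \left(-3\right)\right) = - \frac{11100 \left(4 - 18\right)}{19} = \left(- \frac{11100}{19}\right) \left(-14\right) = \frac{155400}{19}$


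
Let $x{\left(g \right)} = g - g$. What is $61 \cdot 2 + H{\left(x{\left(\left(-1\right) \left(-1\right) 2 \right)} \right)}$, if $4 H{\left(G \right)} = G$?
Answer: $122$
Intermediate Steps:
$x{\left(g \right)} = 0$
$H{\left(G \right)} = \frac{G}{4}$
$61 \cdot 2 + H{\left(x{\left(\left(-1\right) \left(-1\right) 2 \right)} \right)} = 61 \cdot 2 + \frac{1}{4} \cdot 0 = 122 + 0 = 122$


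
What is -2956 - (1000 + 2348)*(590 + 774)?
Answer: -4569628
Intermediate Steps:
-2956 - (1000 + 2348)*(590 + 774) = -2956 - 3348*1364 = -2956 - 1*4566672 = -2956 - 4566672 = -4569628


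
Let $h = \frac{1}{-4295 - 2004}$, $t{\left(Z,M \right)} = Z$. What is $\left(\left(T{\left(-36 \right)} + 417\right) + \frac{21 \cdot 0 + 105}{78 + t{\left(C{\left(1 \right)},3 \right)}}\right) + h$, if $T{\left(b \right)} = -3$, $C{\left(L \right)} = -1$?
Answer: $\frac{28780120}{69289} \approx 415.36$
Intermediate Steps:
$h = - \frac{1}{6299}$ ($h = \frac{1}{-6299} = - \frac{1}{6299} \approx -0.00015876$)
$\left(\left(T{\left(-36 \right)} + 417\right) + \frac{21 \cdot 0 + 105}{78 + t{\left(C{\left(1 \right)},3 \right)}}\right) + h = \left(\left(-3 + 417\right) + \frac{21 \cdot 0 + 105}{78 - 1}\right) - \frac{1}{6299} = \left(414 + \frac{0 + 105}{77}\right) - \frac{1}{6299} = \left(414 + 105 \cdot \frac{1}{77}\right) - \frac{1}{6299} = \left(414 + \frac{15}{11}\right) - \frac{1}{6299} = \frac{4569}{11} - \frac{1}{6299} = \frac{28780120}{69289}$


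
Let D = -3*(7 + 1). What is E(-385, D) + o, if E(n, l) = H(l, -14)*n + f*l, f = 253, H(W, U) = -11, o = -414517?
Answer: -416354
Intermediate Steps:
D = -24 (D = -3*8 = -24)
E(n, l) = -11*n + 253*l
E(-385, D) + o = (-11*(-385) + 253*(-24)) - 414517 = (4235 - 6072) - 414517 = -1837 - 414517 = -416354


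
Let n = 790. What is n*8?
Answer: 6320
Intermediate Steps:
n*8 = 790*8 = 6320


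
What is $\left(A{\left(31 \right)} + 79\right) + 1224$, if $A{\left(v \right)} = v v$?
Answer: $2264$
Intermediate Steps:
$A{\left(v \right)} = v^{2}$
$\left(A{\left(31 \right)} + 79\right) + 1224 = \left(31^{2} + 79\right) + 1224 = \left(961 + 79\right) + 1224 = 1040 + 1224 = 2264$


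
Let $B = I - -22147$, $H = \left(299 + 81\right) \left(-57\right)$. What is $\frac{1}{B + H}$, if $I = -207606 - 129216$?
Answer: $- \frac{1}{336335} \approx -2.9732 \cdot 10^{-6}$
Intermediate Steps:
$I = -336822$
$H = -21660$ ($H = 380 \left(-57\right) = -21660$)
$B = -314675$ ($B = -336822 - -22147 = -336822 + 22147 = -314675$)
$\frac{1}{B + H} = \frac{1}{-314675 - 21660} = \frac{1}{-336335} = - \frac{1}{336335}$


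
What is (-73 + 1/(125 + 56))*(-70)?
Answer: 924840/181 ≈ 5109.6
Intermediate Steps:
(-73 + 1/(125 + 56))*(-70) = (-73 + 1/181)*(-70) = -13212/181*(-70) = 924840/181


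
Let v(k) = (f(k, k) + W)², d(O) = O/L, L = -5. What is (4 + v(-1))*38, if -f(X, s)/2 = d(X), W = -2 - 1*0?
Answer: 9272/25 ≈ 370.88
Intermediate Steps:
W = -2 (W = -2 + 0 = -2)
d(O) = -O/5 (d(O) = O/(-5) = O*(-⅕) = -O/5)
f(X, s) = 2*X/5 (f(X, s) = -(-2)*X/5 = 2*X/5)
v(k) = (-2 + 2*k/5)² (v(k) = (2*k/5 - 2)² = (-2 + 2*k/5)²)
(4 + v(-1))*38 = (4 + 4*(5 - 1*(-1))²/25)*38 = (4 + 4*(5 + 1)²/25)*38 = (4 + (4/25)*6²)*38 = (4 + (4/25)*36)*38 = (4 + 144/25)*38 = (244/25)*38 = 9272/25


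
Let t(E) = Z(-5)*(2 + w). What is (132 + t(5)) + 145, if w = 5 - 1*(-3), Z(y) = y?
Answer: 227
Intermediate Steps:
w = 8 (w = 5 + 3 = 8)
t(E) = -50 (t(E) = -5*(2 + 8) = -5*10 = -50)
(132 + t(5)) + 145 = (132 - 50) + 145 = 82 + 145 = 227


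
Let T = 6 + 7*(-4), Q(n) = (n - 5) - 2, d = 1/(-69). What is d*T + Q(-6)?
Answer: -875/69 ≈ -12.681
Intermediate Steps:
d = -1/69 ≈ -0.014493
Q(n) = -7 + n (Q(n) = (-5 + n) - 2 = -7 + n)
T = -22 (T = 6 - 28 = -22)
d*T + Q(-6) = -1/69*(-22) + (-7 - 6) = 22/69 - 13 = -875/69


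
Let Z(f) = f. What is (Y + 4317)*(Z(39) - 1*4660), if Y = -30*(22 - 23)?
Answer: -20087487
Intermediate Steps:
Y = 30 (Y = -30*(-1) = 30)
(Y + 4317)*(Z(39) - 1*4660) = (30 + 4317)*(39 - 1*4660) = 4347*(39 - 4660) = 4347*(-4621) = -20087487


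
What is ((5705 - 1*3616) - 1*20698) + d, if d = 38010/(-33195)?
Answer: -41184251/2213 ≈ -18610.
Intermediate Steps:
d = -2534/2213 (d = 38010*(-1/33195) = -2534/2213 ≈ -1.1451)
((5705 - 1*3616) - 1*20698) + d = ((5705 - 1*3616) - 1*20698) - 2534/2213 = ((5705 - 3616) - 20698) - 2534/2213 = (2089 - 20698) - 2534/2213 = -18609 - 2534/2213 = -41184251/2213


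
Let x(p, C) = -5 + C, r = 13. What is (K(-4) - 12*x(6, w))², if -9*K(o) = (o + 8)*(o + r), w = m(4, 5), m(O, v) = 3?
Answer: 400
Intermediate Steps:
w = 3
K(o) = -(8 + o)*(13 + o)/9 (K(o) = -(o + 8)*(o + 13)/9 = -(8 + o)*(13 + o)/9)
(K(-4) - 12*x(6, w))² = ((-104/9 - 7/3*(-4) - ⅑*(-4)²) - 12*(-5 + 3))² = ((-104/9 + 28/3 - ⅑*16) - 12*(-2))² = ((-104/9 + 28/3 - 16/9) + 24)² = (-4 + 24)² = 20² = 400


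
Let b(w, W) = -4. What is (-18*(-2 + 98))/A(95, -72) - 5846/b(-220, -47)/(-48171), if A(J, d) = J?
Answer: -166756661/9152490 ≈ -18.220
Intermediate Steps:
(-18*(-2 + 98))/A(95, -72) - 5846/b(-220, -47)/(-48171) = -18*(-2 + 98)/95 - 5846/(-4)/(-48171) = -18*96*(1/95) - 5846*(-1/4)*(-1/48171) = -1728*1/95 + (2923/2)*(-1/48171) = -1728/95 - 2923/96342 = -166756661/9152490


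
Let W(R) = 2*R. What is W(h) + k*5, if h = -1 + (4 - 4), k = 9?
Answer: 43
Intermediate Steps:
h = -1 (h = -1 + 0 = -1)
W(h) + k*5 = 2*(-1) + 9*5 = -2 + 45 = 43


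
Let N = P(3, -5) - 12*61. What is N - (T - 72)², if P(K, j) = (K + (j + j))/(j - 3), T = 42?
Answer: -13049/8 ≈ -1631.1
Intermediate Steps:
P(K, j) = (K + 2*j)/(-3 + j)
N = -5849/8 (N = (3 + 2*(-5))/(-3 - 5) - 12*61 = (3 - 10)/(-8) - 732 = -⅛*(-7) - 732 = 7/8 - 732 = -5849/8 ≈ -731.13)
N - (T - 72)² = -5849/8 - (42 - 72)² = -5849/8 - 1*(-30)² = -5849/8 - 1*900 = -5849/8 - 900 = -13049/8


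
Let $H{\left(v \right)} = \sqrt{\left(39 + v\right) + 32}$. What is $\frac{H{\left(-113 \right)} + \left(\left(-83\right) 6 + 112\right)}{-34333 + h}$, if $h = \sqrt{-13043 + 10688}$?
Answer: $\frac{386 - i \sqrt{42}}{34333 - i \sqrt{2355}} \approx 0.011243 - 0.00017287 i$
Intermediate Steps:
$h = i \sqrt{2355}$ ($h = \sqrt{-2355} = i \sqrt{2355} \approx 48.528 i$)
$H{\left(v \right)} = \sqrt{71 + v}$
$\frac{H{\left(-113 \right)} + \left(\left(-83\right) 6 + 112\right)}{-34333 + h} = \frac{\sqrt{71 - 113} + \left(\left(-83\right) 6 + 112\right)}{-34333 + i \sqrt{2355}} = \frac{\sqrt{-42} + \left(-498 + 112\right)}{-34333 + i \sqrt{2355}} = \frac{i \sqrt{42} - 386}{-34333 + i \sqrt{2355}} = \frac{-386 + i \sqrt{42}}{-34333 + i \sqrt{2355}}$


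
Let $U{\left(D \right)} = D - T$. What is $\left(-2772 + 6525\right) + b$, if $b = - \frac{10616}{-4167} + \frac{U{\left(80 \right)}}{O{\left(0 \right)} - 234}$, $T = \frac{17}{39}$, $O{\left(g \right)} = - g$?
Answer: $\frac{15867021449}{4225338} \approx 3755.2$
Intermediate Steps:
$T = \frac{17}{39}$ ($T = 17 \cdot \frac{1}{39} = \frac{17}{39} \approx 0.4359$)
$U{\left(D \right)} = - \frac{17}{39} + D$ ($U{\left(D \right)} = D - \frac{17}{39} = - \frac{17}{39} + D$)
$b = \frac{9327935}{4225338}$ ($b = - \frac{10616}{-4167} + \frac{- \frac{17}{39} + 80}{\left(-1\right) 0 - 234} = \left(-10616\right) \left(- \frac{1}{4167}\right) + \frac{3103}{39 \left(0 - 234\right)} = \frac{10616}{4167} + \frac{3103}{39 \left(-234\right)} = \frac{10616}{4167} + \frac{3103}{39} \left(- \frac{1}{234}\right) = \frac{10616}{4167} - \frac{3103}{9126} = \frac{9327935}{4225338} \approx 2.2076$)
$\left(-2772 + 6525\right) + b = \left(-2772 + 6525\right) + \frac{9327935}{4225338} = 3753 + \frac{9327935}{4225338} = \frac{15867021449}{4225338}$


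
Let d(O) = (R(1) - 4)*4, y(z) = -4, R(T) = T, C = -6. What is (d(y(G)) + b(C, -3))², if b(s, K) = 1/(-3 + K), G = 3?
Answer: 5329/36 ≈ 148.03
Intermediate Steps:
d(O) = -12 (d(O) = (1 - 4)*4 = -3*4 = -12)
(d(y(G)) + b(C, -3))² = (-12 + 1/(-3 - 3))² = (-12 + 1/(-6))² = (-12 - ⅙)² = (-73/6)² = 5329/36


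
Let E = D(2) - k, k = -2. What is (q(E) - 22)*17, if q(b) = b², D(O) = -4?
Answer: -306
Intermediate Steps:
E = -2 (E = -4 - 1*(-2) = -4 + 2 = -2)
(q(E) - 22)*17 = ((-2)² - 22)*17 = (4 - 22)*17 = -18*17 = -306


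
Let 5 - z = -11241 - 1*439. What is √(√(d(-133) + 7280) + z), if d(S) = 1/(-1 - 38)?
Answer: √(17772885 + 39*√11072841)/39 ≈ 108.49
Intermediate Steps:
d(S) = -1/39 (d(S) = 1/(-39) = -1/39)
z = 11685 (z = 5 - (-11241 - 1*439) = 5 - (-11241 - 439) = 5 - 1*(-11680) = 5 + 11680 = 11685)
√(√(d(-133) + 7280) + z) = √(√(-1/39 + 7280) + 11685) = √(√(283919/39) + 11685) = √(√11072841/39 + 11685) = √(11685 + √11072841/39)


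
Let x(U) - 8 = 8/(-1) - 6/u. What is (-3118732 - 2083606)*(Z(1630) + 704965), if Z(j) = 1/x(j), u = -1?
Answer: -11002401225679/3 ≈ -3.6675e+12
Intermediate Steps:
x(U) = 6 (x(U) = 8 + (8/(-1) - 6/(-1)) = 8 + (8*(-1) - 6*(-1)) = 8 + (-8 + 6) = 8 - 2 = 6)
Z(j) = ⅙ (Z(j) = 1/6 = ⅙)
(-3118732 - 2083606)*(Z(1630) + 704965) = (-3118732 - 2083606)*(⅙ + 704965) = -5202338*4229791/6 = -11002401225679/3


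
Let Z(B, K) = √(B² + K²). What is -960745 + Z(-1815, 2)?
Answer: -960745 + √3294229 ≈ -9.5893e+5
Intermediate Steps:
-960745 + Z(-1815, 2) = -960745 + √((-1815)² + 2²) = -960745 + √(3294225 + 4) = -960745 + √3294229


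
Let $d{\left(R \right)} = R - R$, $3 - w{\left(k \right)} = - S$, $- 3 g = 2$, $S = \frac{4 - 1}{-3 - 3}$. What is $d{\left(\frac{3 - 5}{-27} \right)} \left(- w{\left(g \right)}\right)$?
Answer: $0$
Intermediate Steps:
$S = - \frac{1}{2}$ ($S = \frac{3}{-6} = 3 \left(- \frac{1}{6}\right) = - \frac{1}{2} \approx -0.5$)
$g = - \frac{2}{3}$ ($g = \left(- \frac{1}{3}\right) 2 = - \frac{2}{3} \approx -0.66667$)
$w{\left(k \right)} = \frac{5}{2}$ ($w{\left(k \right)} = 3 - \left(-1\right) \left(- \frac{1}{2}\right) = 3 - \frac{1}{2} = \frac{5}{2}$)
$d{\left(R \right)} = 0$
$d{\left(\frac{3 - 5}{-27} \right)} \left(- w{\left(g \right)}\right) = 0 \left(\left(-1\right) \frac{5}{2}\right) = 0 \left(- \frac{5}{2}\right) = 0$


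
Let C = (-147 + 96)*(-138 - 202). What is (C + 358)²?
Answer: 313219204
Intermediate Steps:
C = 17340 (C = -51*(-340) = 17340)
(C + 358)² = (17340 + 358)² = 17698² = 313219204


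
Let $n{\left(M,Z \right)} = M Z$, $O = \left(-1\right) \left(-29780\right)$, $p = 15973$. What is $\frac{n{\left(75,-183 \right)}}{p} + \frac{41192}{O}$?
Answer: $\frac{62307329}{118918985} \approx 0.52395$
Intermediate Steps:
$O = 29780$
$\frac{n{\left(75,-183 \right)}}{p} + \frac{41192}{O} = \frac{75 \left(-183\right)}{15973} + \frac{41192}{29780} = \left(-13725\right) \frac{1}{15973} + 41192 \cdot \frac{1}{29780} = - \frac{13725}{15973} + \frac{10298}{7445} = \frac{62307329}{118918985}$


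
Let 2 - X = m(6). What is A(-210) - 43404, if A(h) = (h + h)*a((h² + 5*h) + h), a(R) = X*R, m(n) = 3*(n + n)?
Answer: 611711796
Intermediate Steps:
m(n) = 6*n (m(n) = 3*(2*n) = 6*n)
X = -34 (X = 2 - 6*6 = 2 - 1*36 = 2 - 36 = -34)
a(R) = -34*R
A(h) = 2*h*(-204*h - 34*h²) (A(h) = (h + h)*(-34*((h² + 5*h) + h)) = (2*h)*(-34*(h² + 6*h)) = (2*h)*(-204*h - 34*h²) = 2*h*(-204*h - 34*h²))
A(-210) - 43404 = 68*(-210)²*(-6 - 1*(-210)) - 43404 = 68*44100*(-6 + 210) - 43404 = 68*44100*204 - 43404 = 611755200 - 43404 = 611711796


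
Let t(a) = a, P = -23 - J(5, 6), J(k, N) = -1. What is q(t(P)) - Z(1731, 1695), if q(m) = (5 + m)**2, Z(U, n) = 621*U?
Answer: -1074662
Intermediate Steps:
P = -22 (P = -23 - 1*(-1) = -23 + 1 = -22)
q(t(P)) - Z(1731, 1695) = (5 - 22)**2 - 621*1731 = (-17)**2 - 1*1074951 = 289 - 1074951 = -1074662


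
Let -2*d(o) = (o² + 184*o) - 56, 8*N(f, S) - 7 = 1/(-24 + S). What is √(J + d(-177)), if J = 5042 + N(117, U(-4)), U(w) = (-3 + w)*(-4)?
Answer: √364186/8 ≈ 75.435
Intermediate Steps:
U(w) = 12 - 4*w
N(f, S) = 7/8 + 1/(8*(-24 + S))
d(o) = 28 - 92*o - o²/2 (d(o) = -((o² + 184*o) - 56)/2 = -(-56 + o² + 184*o)/2 = 28 - 92*o - o²/2)
J = 161373/32 (J = 5042 + (-167 + 7*(12 - 4*(-4)))/(8*(-24 + (12 - 4*(-4)))) = 5042 + (-167 + 7*(12 + 16))/(8*(-24 + (12 + 16))) = 5042 + (-167 + 7*28)/(8*(-24 + 28)) = 5042 + (⅛)*(-167 + 196)/4 = 5042 + (⅛)*(¼)*29 = 5042 + 29/32 = 161373/32 ≈ 5042.9)
√(J + d(-177)) = √(161373/32 + (28 - 92*(-177) - ½*(-177)²)) = √(161373/32 + (28 + 16284 - ½*31329)) = √(161373/32 + (28 + 16284 - 31329/2)) = √(161373/32 + 1295/2) = √(182093/32) = √364186/8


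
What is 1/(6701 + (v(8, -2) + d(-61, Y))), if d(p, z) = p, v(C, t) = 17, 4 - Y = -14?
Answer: 1/6657 ≈ 0.00015022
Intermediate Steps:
Y = 18 (Y = 4 - 1*(-14) = 4 + 14 = 18)
1/(6701 + (v(8, -2) + d(-61, Y))) = 1/(6701 + (17 - 61)) = 1/(6701 - 44) = 1/6657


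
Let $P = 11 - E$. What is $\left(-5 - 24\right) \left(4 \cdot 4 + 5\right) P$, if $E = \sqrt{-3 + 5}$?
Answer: $-6699 + 609 \sqrt{2} \approx -5837.7$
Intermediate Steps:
$E = \sqrt{2} \approx 1.4142$
$P = 11 - \sqrt{2} \approx 9.5858$
$\left(-5 - 24\right) \left(4 \cdot 4 + 5\right) P = \left(-5 - 24\right) \left(4 \cdot 4 + 5\right) \left(11 - \sqrt{2}\right) = \left(-5 - 24\right) \left(16 + 5\right) \left(11 - \sqrt{2}\right) = \left(-29\right) 21 \left(11 - \sqrt{2}\right) = - 609 \left(11 - \sqrt{2}\right) = -6699 + 609 \sqrt{2}$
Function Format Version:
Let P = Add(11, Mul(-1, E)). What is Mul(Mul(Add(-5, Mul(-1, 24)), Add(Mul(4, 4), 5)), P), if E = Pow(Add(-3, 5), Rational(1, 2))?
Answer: Add(-6699, Mul(609, Pow(2, Rational(1, 2)))) ≈ -5837.7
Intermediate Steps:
E = Pow(2, Rational(1, 2)) ≈ 1.4142
P = Add(11, Mul(-1, Pow(2, Rational(1, 2)))) ≈ 9.5858
Mul(Mul(Add(-5, Mul(-1, 24)), Add(Mul(4, 4), 5)), P) = Mul(Mul(Add(-5, Mul(-1, 24)), Add(Mul(4, 4), 5)), Add(11, Mul(-1, Pow(2, Rational(1, 2))))) = Mul(Mul(Add(-5, -24), Add(16, 5)), Add(11, Mul(-1, Pow(2, Rational(1, 2))))) = Mul(Mul(-29, 21), Add(11, Mul(-1, Pow(2, Rational(1, 2))))) = Mul(-609, Add(11, Mul(-1, Pow(2, Rational(1, 2))))) = Add(-6699, Mul(609, Pow(2, Rational(1, 2))))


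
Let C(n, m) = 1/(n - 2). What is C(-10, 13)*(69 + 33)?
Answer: -17/2 ≈ -8.5000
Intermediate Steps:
C(n, m) = 1/(-2 + n)
C(-10, 13)*(69 + 33) = (69 + 33)/(-2 - 10) = 102/(-12) = -1/12*102 = -17/2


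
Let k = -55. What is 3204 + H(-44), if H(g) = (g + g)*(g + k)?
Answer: 11916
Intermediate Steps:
H(g) = 2*g*(-55 + g) (H(g) = (g + g)*(g - 55) = (2*g)*(-55 + g) = 2*g*(-55 + g))
3204 + H(-44) = 3204 + 2*(-44)*(-55 - 44) = 3204 + 2*(-44)*(-99) = 3204 + 8712 = 11916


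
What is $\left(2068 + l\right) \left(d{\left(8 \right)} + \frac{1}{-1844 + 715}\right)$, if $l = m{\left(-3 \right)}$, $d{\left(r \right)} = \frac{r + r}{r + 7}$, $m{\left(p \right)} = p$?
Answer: $\frac{7454237}{3387} \approx 2200.8$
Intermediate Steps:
$d{\left(r \right)} = \frac{2 r}{7 + r}$
$l = -3$
$\left(2068 + l\right) \left(d{\left(8 \right)} + \frac{1}{-1844 + 715}\right) = \left(2068 - 3\right) \left(2 \cdot 8 \frac{1}{7 + 8} + \frac{1}{-1844 + 715}\right) = 2065 \left(2 \cdot 8 \cdot \frac{1}{15} + \frac{1}{-1129}\right) = 2065 \left(2 \cdot 8 \cdot \frac{1}{15} - \frac{1}{1129}\right) = 2065 \left(\frac{16}{15} - \frac{1}{1129}\right) = 2065 \cdot \frac{18049}{16935} = \frac{7454237}{3387}$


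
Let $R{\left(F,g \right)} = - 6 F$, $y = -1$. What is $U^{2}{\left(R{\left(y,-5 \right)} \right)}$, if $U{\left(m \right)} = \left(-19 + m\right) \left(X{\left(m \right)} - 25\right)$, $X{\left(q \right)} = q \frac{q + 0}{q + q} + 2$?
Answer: $67600$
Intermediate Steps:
$X{\left(q \right)} = 2 + \frac{q}{2}$ ($X{\left(q \right)} = q \frac{q}{2 q} + 2 = q q \frac{1}{2 q} + 2 = q \frac{1}{2} + 2 = \frac{q}{2} + 2 = 2 + \frac{q}{2}$)
$U{\left(m \right)} = \left(-23 + \frac{m}{2}\right) \left(-19 + m\right)$ ($U{\left(m \right)} = \left(-19 + m\right) \left(\left(2 + \frac{m}{2}\right) - 25\right) = \left(-19 + m\right) \left(-23 + \frac{m}{2}\right) = \left(-23 + \frac{m}{2}\right) \left(-19 + m\right)$)
$U^{2}{\left(R{\left(y,-5 \right)} \right)} = \left(437 + \frac{\left(\left(-6\right) \left(-1\right)\right)^{2}}{2} - \frac{65 \left(\left(-6\right) \left(-1\right)\right)}{2}\right)^{2} = \left(437 + \frac{6^{2}}{2} - 195\right)^{2} = \left(437 + \frac{1}{2} \cdot 36 - 195\right)^{2} = \left(437 + 18 - 195\right)^{2} = 260^{2} = 67600$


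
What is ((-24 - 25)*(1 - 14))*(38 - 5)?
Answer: 21021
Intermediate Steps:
((-24 - 25)*(1 - 14))*(38 - 5) = -49*(-13)*33 = 637*33 = 21021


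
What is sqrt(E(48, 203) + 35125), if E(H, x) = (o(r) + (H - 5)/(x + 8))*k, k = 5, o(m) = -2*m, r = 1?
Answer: 2*sqrt(390850070)/211 ≈ 187.39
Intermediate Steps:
E(H, x) = -10 + 5*(-5 + H)/(8 + x) (E(H, x) = (-2*1 + (H - 5)/(x + 8))*5 = (-2 + (-5 + H)/(8 + x))*5 = -10 + 5*(-5 + H)/(8 + x))
sqrt(E(48, 203) + 35125) = sqrt(5*(-21 + 48 - 2*203)/(8 + 203) + 35125) = sqrt(5*(-21 + 48 - 406)/211 + 35125) = sqrt(5*(1/211)*(-379) + 35125) = sqrt(-1895/211 + 35125) = sqrt(7409480/211) = 2*sqrt(390850070)/211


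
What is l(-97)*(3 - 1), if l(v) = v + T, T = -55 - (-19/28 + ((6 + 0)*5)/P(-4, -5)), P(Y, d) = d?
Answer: -4069/14 ≈ -290.64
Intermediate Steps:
T = -1353/28 (T = -55 - (-19/28 + ((6 + 0)*5)/(-5)) = -55 - (-19*1/28 + (6*5)*(-1/5)) = -55 - (-19/28 + 30*(-1/5)) = -55 - (-19/28 - 6) = -55 - 1*(-187/28) = -55 + 187/28 = -1353/28 ≈ -48.321)
l(v) = -1353/28 + v (l(v) = v - 1353/28 = -1353/28 + v)
l(-97)*(3 - 1) = (-1353/28 - 97)*(3 - 1) = -4069/28*2 = -4069/14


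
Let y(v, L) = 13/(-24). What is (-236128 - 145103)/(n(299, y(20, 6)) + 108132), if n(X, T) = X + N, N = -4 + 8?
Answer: -127077/36145 ≈ -3.5158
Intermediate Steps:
N = 4
y(v, L) = -13/24 (y(v, L) = 13*(-1/24) = -13/24)
n(X, T) = 4 + X (n(X, T) = X + 4 = 4 + X)
(-236128 - 145103)/(n(299, y(20, 6)) + 108132) = (-236128 - 145103)/((4 + 299) + 108132) = -381231/(303 + 108132) = -381231/108435 = -381231*1/108435 = -127077/36145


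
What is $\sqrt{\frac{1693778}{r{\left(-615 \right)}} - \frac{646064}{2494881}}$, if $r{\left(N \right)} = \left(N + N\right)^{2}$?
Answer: $\frac{\sqrt{11116917060968802}}{113655690} \approx 0.92769$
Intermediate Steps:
$r{\left(N \right)} = 4 N^{2}$ ($r{\left(N \right)} = \left(2 N\right)^{2} = 4 N^{2}$)
$\sqrt{\frac{1693778}{r{\left(-615 \right)}} - \frac{646064}{2494881}} = \sqrt{\frac{1693778}{4 \left(-615\right)^{2}} - \frac{646064}{2494881}} = \sqrt{\frac{1693778}{4 \cdot 378225} - \frac{646064}{2494881}} = \sqrt{\frac{1693778}{1512900} - \frac{646064}{2494881}} = \sqrt{1693778 \cdot \frac{1}{1512900} - \frac{646064}{2494881}} = \sqrt{\frac{846889}{756450} - \frac{646064}{2494881}} = \sqrt{\frac{180463573601}{209694748050}} = \frac{\sqrt{11116917060968802}}{113655690}$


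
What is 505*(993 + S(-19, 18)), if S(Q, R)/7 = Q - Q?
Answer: 501465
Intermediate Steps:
S(Q, R) = 0 (S(Q, R) = 7*(Q - Q) = 7*0 = 0)
505*(993 + S(-19, 18)) = 505*(993 + 0) = 505*993 = 501465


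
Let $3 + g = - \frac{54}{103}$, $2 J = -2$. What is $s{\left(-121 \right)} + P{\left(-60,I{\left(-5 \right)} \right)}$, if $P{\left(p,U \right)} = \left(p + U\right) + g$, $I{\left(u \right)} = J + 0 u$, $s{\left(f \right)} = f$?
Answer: $- \frac{19109}{103} \approx -185.52$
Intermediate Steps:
$J = -1$ ($J = \frac{1}{2} \left(-2\right) = -1$)
$I{\left(u \right)} = -1$ ($I{\left(u \right)} = -1 + 0 u = -1 + 0 = -1$)
$g = - \frac{363}{103}$ ($g = -3 - \frac{54}{103} = - \frac{363}{103} \approx -3.5243$)
$P{\left(p,U \right)} = - \frac{363}{103} + U + p$ ($P{\left(p,U \right)} = \left(p + U\right) - \frac{363}{103} = \left(U + p\right) - \frac{363}{103} = - \frac{363}{103} + U + p$)
$s{\left(-121 \right)} + P{\left(-60,I{\left(-5 \right)} \right)} = -121 - \frac{6646}{103} = - \frac{19109}{103}$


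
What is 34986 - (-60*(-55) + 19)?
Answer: 31667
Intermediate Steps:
34986 - (-60*(-55) + 19) = 34986 - (3300 + 19) = 34986 - 1*3319 = 34986 - 3319 = 31667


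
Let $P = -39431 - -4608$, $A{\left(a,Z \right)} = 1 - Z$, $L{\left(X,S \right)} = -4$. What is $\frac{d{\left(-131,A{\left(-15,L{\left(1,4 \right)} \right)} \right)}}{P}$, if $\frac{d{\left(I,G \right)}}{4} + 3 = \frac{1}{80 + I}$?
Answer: $\frac{616}{1775973} \approx 0.00034685$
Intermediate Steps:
$P = -34823$ ($P = -39431 + 4608 = -34823$)
$d{\left(I,G \right)} = -12 + \frac{4}{80 + I}$
$\frac{d{\left(-131,A{\left(-15,L{\left(1,4 \right)} \right)} \right)}}{P} = \frac{4 \frac{1}{80 - 131} \left(-239 - -393\right)}{-34823} = \frac{4 \left(-239 + 393\right)}{-51} \left(- \frac{1}{34823}\right) = 4 \left(- \frac{1}{51}\right) 154 \left(- \frac{1}{34823}\right) = \left(- \frac{616}{51}\right) \left(- \frac{1}{34823}\right) = \frac{616}{1775973}$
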